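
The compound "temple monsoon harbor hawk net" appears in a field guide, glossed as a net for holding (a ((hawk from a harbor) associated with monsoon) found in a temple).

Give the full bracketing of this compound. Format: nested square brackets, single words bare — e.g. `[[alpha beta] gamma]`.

[[temple [monsoon [harbor hawk]]] net]

Overall it is a kind of net; the modifier is "temple monsoon harbor hawk".
"temple monsoon harbor hawk" → head "hawk" (specifically "monsoon harbor hawk"), modifier "temple".
"monsoon harbor hawk" → head "hawk" (specifically "harbor hawk"), modifier "monsoon".
"harbor hawk" → head "hawk", modifier "harbor".
Putting it together: [[temple [monsoon [harbor hawk]]] net].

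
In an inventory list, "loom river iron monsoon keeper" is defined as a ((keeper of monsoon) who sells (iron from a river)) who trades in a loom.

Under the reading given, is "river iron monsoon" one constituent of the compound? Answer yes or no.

The top-level split is [loom] [river iron monsoon keeper]; the full structure is [loom [[river iron] [monsoon keeper]]].
"river iron monsoon" straddles a constituent boundary, so it is not a single unit.

no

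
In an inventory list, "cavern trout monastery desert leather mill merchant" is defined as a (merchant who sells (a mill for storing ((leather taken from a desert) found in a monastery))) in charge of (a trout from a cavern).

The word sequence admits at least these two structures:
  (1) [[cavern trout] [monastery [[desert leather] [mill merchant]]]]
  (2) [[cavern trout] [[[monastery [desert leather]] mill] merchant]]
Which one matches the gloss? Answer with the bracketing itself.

[[cavern trout] [[[monastery [desert leather]] mill] merchant]]

The paraphrase's head is the "merchant" part ("monastery desert leather mill merchant"); its modifier is "cavern trout".
That top-level split, carried through the inner groups, gives [[cavern trout] [[[monastery [desert leather]] mill] merchant]].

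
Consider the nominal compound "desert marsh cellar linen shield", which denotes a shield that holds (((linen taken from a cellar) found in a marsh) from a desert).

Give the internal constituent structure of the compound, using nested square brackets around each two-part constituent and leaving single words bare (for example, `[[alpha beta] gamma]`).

[[desert [marsh [cellar linen]]] shield]

At the top level: head "shield"; modifier "desert marsh cellar linen".
"desert marsh cellar linen" → head "linen" (specifically "marsh cellar linen"), modifier "desert".
"marsh cellar linen" → head "linen" (specifically "cellar linen"), modifier "marsh".
"cellar linen" → head "linen", modifier "cellar".
So the structure is [[desert [marsh [cellar linen]]] shield].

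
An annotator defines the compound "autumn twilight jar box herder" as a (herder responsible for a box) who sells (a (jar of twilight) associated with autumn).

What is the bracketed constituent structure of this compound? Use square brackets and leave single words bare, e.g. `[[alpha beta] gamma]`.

At the top level: head "herder" (specifically "box herder"); modifier "autumn twilight jar".
Within "autumn twilight jar", the head is "jar" (specifically "twilight jar") and the modifier is "autumn".
Within "twilight jar", the head is "jar" and the modifier is "twilight".
Within "box herder", the head is "herder" and the modifier is "box".
So the structure is [[autumn [twilight jar]] [box herder]].

[[autumn [twilight jar]] [box herder]]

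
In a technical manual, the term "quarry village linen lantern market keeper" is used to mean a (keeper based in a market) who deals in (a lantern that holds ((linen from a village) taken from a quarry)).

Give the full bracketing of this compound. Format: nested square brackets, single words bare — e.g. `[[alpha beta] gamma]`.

[[[quarry [village linen]] lantern] [market keeper]]

Overall it is a kind of keeper (specifically "market keeper"); the modifier is "quarry village linen lantern".
Within "quarry village linen lantern", the head is "lantern" and the modifier is "quarry village linen".
Within "quarry village linen", the head is "linen" (specifically "village linen") and the modifier is "quarry".
Within "village linen", the head is "linen" and the modifier is "village".
Within "market keeper", the head is "keeper" and the modifier is "market".
So the structure is [[[quarry [village linen]] lantern] [market keeper]].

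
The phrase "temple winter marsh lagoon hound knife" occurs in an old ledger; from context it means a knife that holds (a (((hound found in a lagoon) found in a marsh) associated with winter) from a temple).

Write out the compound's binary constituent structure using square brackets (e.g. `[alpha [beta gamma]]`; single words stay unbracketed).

Whole compound: head "knife", modifier "temple winter marsh lagoon hound".
Within "temple winter marsh lagoon hound", the head is "hound" (specifically "winter marsh lagoon hound") and the modifier is "temple".
Within "winter marsh lagoon hound", the head is "hound" (specifically "marsh lagoon hound") and the modifier is "winter".
Within "marsh lagoon hound", the head is "hound" (specifically "lagoon hound") and the modifier is "marsh".
Within "lagoon hound", the head is "hound" and the modifier is "lagoon".
Assembled: [[temple [winter [marsh [lagoon hound]]]] knife].

[[temple [winter [marsh [lagoon hound]]]] knife]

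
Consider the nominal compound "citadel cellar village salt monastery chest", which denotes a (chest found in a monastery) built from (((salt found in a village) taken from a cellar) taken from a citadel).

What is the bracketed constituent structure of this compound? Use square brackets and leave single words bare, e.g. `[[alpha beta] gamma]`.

[[citadel [cellar [village salt]]] [monastery chest]]

At the top level: head "chest" (specifically "monastery chest"); modifier "citadel cellar village salt".
Inside "citadel cellar village salt": head "salt" (specifically "cellar village salt"), modifier "citadel".
Inside "cellar village salt": head "salt" (specifically "village salt"), modifier "cellar".
Inside "village salt": head "salt", modifier "village".
Inside "monastery chest": head "chest", modifier "monastery".
Assembled: [[citadel [cellar [village salt]]] [monastery chest]].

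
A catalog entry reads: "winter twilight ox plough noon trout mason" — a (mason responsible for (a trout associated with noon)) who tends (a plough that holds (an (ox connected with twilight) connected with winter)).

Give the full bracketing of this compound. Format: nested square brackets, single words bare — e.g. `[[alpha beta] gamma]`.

Whole compound: head "mason" (specifically "noon trout mason"), modifier "winter twilight ox plough".
"winter twilight ox plough" → head "plough", modifier "winter twilight ox".
"winter twilight ox" → head "ox" (specifically "twilight ox"), modifier "winter".
"twilight ox" → head "ox", modifier "twilight".
"noon trout mason" → head "mason", modifier "noon trout".
"noon trout" → head "trout", modifier "noon".
Assembled: [[[winter [twilight ox]] plough] [[noon trout] mason]].

[[[winter [twilight ox]] plough] [[noon trout] mason]]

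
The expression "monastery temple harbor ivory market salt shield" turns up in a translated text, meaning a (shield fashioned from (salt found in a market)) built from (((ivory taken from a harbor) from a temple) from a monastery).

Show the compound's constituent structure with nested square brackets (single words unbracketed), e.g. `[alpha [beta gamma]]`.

Overall it is a kind of shield (specifically "market salt shield"); the modifier is "monastery temple harbor ivory".
Within "monastery temple harbor ivory", the head is "ivory" (specifically "temple harbor ivory") and the modifier is "monastery".
Within "temple harbor ivory", the head is "ivory" (specifically "harbor ivory") and the modifier is "temple".
Within "harbor ivory", the head is "ivory" and the modifier is "harbor".
Within "market salt shield", the head is "shield" and the modifier is "market salt".
Within "market salt", the head is "salt" and the modifier is "market".
Assembled: [[monastery [temple [harbor ivory]]] [[market salt] shield]].

[[monastery [temple [harbor ivory]]] [[market salt] shield]]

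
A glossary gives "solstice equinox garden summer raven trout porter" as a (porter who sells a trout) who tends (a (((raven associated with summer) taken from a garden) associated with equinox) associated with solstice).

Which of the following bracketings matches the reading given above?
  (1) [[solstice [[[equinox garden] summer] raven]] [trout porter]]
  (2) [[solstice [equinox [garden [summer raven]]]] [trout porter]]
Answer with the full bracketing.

[[solstice [equinox [garden [summer raven]]]] [trout porter]]

The paraphrase's head is the "porter" part ("trout porter"); its modifier is "solstice equinox garden summer raven".
That top-level split, carried through the inner groups, gives [[solstice [equinox [garden [summer raven]]]] [trout porter]].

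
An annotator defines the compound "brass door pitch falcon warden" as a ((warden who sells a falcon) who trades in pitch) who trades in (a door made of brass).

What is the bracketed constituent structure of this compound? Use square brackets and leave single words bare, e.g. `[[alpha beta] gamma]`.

[[brass door] [pitch [falcon warden]]]

At the top level: head "warden" (specifically "pitch falcon warden"); modifier "brass door".
Inside "brass door": head "door", modifier "brass".
Inside "pitch falcon warden": head "warden" (specifically "falcon warden"), modifier "pitch".
Inside "falcon warden": head "warden", modifier "falcon".
Putting it together: [[brass door] [pitch [falcon warden]]].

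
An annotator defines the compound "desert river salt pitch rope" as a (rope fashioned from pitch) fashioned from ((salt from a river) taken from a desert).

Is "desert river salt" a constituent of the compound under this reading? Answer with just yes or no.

yes

The paraphrase groups the words so that "desert river salt" is one unit: it corresponds to a single parenthesized sub-phrase.
The full structure is [[desert [river salt]] [pitch rope]], in which [desert river salt] is a constituent.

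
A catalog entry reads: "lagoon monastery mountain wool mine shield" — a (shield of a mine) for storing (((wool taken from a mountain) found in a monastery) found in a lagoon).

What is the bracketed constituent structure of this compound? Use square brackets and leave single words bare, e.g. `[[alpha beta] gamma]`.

[[lagoon [monastery [mountain wool]]] [mine shield]]

Overall it is a kind of shield (specifically "mine shield"); the modifier is "lagoon monastery mountain wool".
"lagoon monastery mountain wool" → head "wool" (specifically "monastery mountain wool"), modifier "lagoon".
"monastery mountain wool" → head "wool" (specifically "mountain wool"), modifier "monastery".
"mountain wool" → head "wool", modifier "mountain".
"mine shield" → head "shield", modifier "mine".
Assembled: [[lagoon [monastery [mountain wool]]] [mine shield]].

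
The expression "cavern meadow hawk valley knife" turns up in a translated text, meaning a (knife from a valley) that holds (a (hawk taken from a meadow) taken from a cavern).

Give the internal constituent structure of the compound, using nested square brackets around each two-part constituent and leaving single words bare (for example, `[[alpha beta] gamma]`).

Overall it is a kind of knife (specifically "valley knife"); the modifier is "cavern meadow hawk".
Within "cavern meadow hawk", the head is "hawk" (specifically "meadow hawk") and the modifier is "cavern".
Within "meadow hawk", the head is "hawk" and the modifier is "meadow".
Within "valley knife", the head is "knife" and the modifier is "valley".
Putting it together: [[cavern [meadow hawk]] [valley knife]].

[[cavern [meadow hawk]] [valley knife]]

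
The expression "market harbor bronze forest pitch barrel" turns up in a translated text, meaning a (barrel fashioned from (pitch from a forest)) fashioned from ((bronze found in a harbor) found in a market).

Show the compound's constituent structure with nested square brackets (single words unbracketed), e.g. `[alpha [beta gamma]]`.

[[market [harbor bronze]] [[forest pitch] barrel]]

Whole compound: head "barrel" (specifically "forest pitch barrel"), modifier "market harbor bronze".
"market harbor bronze" → head "bronze" (specifically "harbor bronze"), modifier "market".
"harbor bronze" → head "bronze", modifier "harbor".
"forest pitch barrel" → head "barrel", modifier "forest pitch".
"forest pitch" → head "pitch", modifier "forest".
Assembled: [[market [harbor bronze]] [[forest pitch] barrel]].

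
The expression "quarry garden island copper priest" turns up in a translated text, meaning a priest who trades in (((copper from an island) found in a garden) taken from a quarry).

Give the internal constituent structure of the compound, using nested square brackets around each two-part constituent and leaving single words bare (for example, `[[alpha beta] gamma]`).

Overall it is a kind of priest; the modifier is "quarry garden island copper".
Within "quarry garden island copper", the head is "copper" (specifically "garden island copper") and the modifier is "quarry".
Within "garden island copper", the head is "copper" (specifically "island copper") and the modifier is "garden".
Within "island copper", the head is "copper" and the modifier is "island".
So the structure is [[quarry [garden [island copper]]] priest].

[[quarry [garden [island copper]]] priest]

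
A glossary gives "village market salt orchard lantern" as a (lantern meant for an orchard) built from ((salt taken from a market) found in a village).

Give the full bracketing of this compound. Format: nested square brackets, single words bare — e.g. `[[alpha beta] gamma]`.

At the top level: head "lantern" (specifically "orchard lantern"); modifier "village market salt".
"village market salt" → head "salt" (specifically "market salt"), modifier "village".
"market salt" → head "salt", modifier "market".
"orchard lantern" → head "lantern", modifier "orchard".
Assembled: [[village [market salt]] [orchard lantern]].

[[village [market salt]] [orchard lantern]]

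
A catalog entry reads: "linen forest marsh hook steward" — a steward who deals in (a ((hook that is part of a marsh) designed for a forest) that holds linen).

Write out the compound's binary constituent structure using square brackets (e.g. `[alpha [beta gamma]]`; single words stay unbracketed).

[[linen [forest [marsh hook]]] steward]

The outermost head in the paraphrase is "steward", modified by "linen forest marsh hook".
"linen forest marsh hook" → head "hook" (specifically "forest marsh hook"), modifier "linen".
"forest marsh hook" → head "hook" (specifically "marsh hook"), modifier "forest".
"marsh hook" → head "hook", modifier "marsh".
So the structure is [[linen [forest [marsh hook]]] steward].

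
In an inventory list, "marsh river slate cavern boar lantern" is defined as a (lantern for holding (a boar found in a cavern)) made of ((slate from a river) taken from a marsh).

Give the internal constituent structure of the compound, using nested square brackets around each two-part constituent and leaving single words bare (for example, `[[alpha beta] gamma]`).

The outermost head in the paraphrase is "lantern" (specifically "cavern boar lantern"), modified by "marsh river slate".
"marsh river slate" → head "slate" (specifically "river slate"), modifier "marsh".
"river slate" → head "slate", modifier "river".
"cavern boar lantern" → head "lantern", modifier "cavern boar".
"cavern boar" → head "boar", modifier "cavern".
Assembled: [[marsh [river slate]] [[cavern boar] lantern]].

[[marsh [river slate]] [[cavern boar] lantern]]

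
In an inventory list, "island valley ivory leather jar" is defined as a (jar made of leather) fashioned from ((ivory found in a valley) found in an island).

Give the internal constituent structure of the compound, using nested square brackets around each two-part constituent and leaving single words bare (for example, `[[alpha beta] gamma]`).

The outermost head in the paraphrase is "jar" (specifically "leather jar"), modified by "island valley ivory".
Inside "island valley ivory": head "ivory" (specifically "valley ivory"), modifier "island".
Inside "valley ivory": head "ivory", modifier "valley".
Inside "leather jar": head "jar", modifier "leather".
So the structure is [[island [valley ivory]] [leather jar]].

[[island [valley ivory]] [leather jar]]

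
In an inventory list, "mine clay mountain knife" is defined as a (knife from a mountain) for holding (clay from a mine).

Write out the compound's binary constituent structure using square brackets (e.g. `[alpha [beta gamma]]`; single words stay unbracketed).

At the top level: head "knife" (specifically "mountain knife"); modifier "mine clay".
Within "mine clay", the head is "clay" and the modifier is "mine".
Within "mountain knife", the head is "knife" and the modifier is "mountain".
Assembled: [[mine clay] [mountain knife]].

[[mine clay] [mountain knife]]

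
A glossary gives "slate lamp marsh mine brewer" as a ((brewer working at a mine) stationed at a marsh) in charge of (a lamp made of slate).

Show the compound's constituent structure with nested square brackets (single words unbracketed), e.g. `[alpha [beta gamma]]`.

Overall it is a kind of brewer (specifically "marsh mine brewer"); the modifier is "slate lamp".
Inside "slate lamp": head "lamp", modifier "slate".
Inside "marsh mine brewer": head "brewer" (specifically "mine brewer"), modifier "marsh".
Inside "mine brewer": head "brewer", modifier "mine".
Putting it together: [[slate lamp] [marsh [mine brewer]]].

[[slate lamp] [marsh [mine brewer]]]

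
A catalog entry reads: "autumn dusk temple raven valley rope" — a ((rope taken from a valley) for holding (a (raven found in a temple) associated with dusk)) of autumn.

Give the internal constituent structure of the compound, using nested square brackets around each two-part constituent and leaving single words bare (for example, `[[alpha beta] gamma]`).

At the top level: head "rope" (specifically "dusk temple raven valley rope"); modifier "autumn".
Within "dusk temple raven valley rope", the head is "rope" (specifically "valley rope") and the modifier is "dusk temple raven".
Within "dusk temple raven", the head is "raven" (specifically "temple raven") and the modifier is "dusk".
Within "temple raven", the head is "raven" and the modifier is "temple".
Within "valley rope", the head is "rope" and the modifier is "valley".
Assembled: [autumn [[dusk [temple raven]] [valley rope]]].

[autumn [[dusk [temple raven]] [valley rope]]]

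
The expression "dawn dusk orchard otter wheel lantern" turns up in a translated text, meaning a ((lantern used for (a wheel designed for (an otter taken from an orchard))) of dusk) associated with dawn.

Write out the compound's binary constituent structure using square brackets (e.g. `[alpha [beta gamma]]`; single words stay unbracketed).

Whole compound: head "lantern" (specifically "dusk orchard otter wheel lantern"), modifier "dawn".
Within "dusk orchard otter wheel lantern", the head is "lantern" (specifically "orchard otter wheel lantern") and the modifier is "dusk".
Within "orchard otter wheel lantern", the head is "lantern" and the modifier is "orchard otter wheel".
Within "orchard otter wheel", the head is "wheel" and the modifier is "orchard otter".
Within "orchard otter", the head is "otter" and the modifier is "orchard".
Assembled: [dawn [dusk [[[orchard otter] wheel] lantern]]].

[dawn [dusk [[[orchard otter] wheel] lantern]]]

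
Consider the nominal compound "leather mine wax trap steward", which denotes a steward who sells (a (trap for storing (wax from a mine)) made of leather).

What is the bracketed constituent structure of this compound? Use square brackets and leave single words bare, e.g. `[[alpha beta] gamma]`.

At the top level: head "steward"; modifier "leather mine wax trap".
"leather mine wax trap" → head "trap" (specifically "mine wax trap"), modifier "leather".
"mine wax trap" → head "trap", modifier "mine wax".
"mine wax" → head "wax", modifier "mine".
Putting it together: [[leather [[mine wax] trap]] steward].

[[leather [[mine wax] trap]] steward]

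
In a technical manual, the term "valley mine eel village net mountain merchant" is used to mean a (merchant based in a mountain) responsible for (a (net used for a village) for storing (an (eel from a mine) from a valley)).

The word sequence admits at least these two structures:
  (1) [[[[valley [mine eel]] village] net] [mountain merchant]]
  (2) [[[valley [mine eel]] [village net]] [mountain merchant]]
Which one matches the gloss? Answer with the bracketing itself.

[[[valley [mine eel]] [village net]] [mountain merchant]]

The paraphrase's head is the "merchant" part ("mountain merchant"); its modifier is "valley mine eel village net".
That top-level split, carried through the inner groups, gives [[[valley [mine eel]] [village net]] [mountain merchant]].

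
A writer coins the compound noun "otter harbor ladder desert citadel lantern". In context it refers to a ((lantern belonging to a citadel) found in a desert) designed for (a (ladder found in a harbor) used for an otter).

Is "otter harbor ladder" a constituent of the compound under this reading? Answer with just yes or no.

yes

The paraphrase groups the words so that "otter harbor ladder" is one unit: it corresponds to a single parenthesized sub-phrase.
The full structure is [[otter [harbor ladder]] [desert [citadel lantern]]], in which [otter harbor ladder] is a constituent.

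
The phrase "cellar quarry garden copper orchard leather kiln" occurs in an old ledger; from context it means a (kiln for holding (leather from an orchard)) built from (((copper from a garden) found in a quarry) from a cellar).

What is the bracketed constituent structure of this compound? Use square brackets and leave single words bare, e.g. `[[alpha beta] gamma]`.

The outermost head in the paraphrase is "kiln" (specifically "orchard leather kiln"), modified by "cellar quarry garden copper".
"cellar quarry garden copper" → head "copper" (specifically "quarry garden copper"), modifier "cellar".
"quarry garden copper" → head "copper" (specifically "garden copper"), modifier "quarry".
"garden copper" → head "copper", modifier "garden".
"orchard leather kiln" → head "kiln", modifier "orchard leather".
"orchard leather" → head "leather", modifier "orchard".
Assembled: [[cellar [quarry [garden copper]]] [[orchard leather] kiln]].

[[cellar [quarry [garden copper]]] [[orchard leather] kiln]]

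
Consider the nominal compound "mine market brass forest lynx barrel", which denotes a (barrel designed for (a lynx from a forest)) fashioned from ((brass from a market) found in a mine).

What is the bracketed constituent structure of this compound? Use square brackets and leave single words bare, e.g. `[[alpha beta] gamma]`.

Whole compound: head "barrel" (specifically "forest lynx barrel"), modifier "mine market brass".
"mine market brass" → head "brass" (specifically "market brass"), modifier "mine".
"market brass" → head "brass", modifier "market".
"forest lynx barrel" → head "barrel", modifier "forest lynx".
"forest lynx" → head "lynx", modifier "forest".
Putting it together: [[mine [market brass]] [[forest lynx] barrel]].

[[mine [market brass]] [[forest lynx] barrel]]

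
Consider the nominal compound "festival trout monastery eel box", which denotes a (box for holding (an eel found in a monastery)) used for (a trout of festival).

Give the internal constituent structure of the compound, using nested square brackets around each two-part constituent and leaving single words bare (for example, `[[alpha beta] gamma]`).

[[festival trout] [[monastery eel] box]]

The outermost head in the paraphrase is "box" (specifically "monastery eel box"), modified by "festival trout".
Within "festival trout", the head is "trout" and the modifier is "festival".
Within "monastery eel box", the head is "box" and the modifier is "monastery eel".
Within "monastery eel", the head is "eel" and the modifier is "monastery".
Assembled: [[festival trout] [[monastery eel] box]].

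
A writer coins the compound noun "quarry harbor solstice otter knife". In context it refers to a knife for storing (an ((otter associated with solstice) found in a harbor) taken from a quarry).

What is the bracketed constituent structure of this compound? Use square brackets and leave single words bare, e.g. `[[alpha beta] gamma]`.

Whole compound: head "knife", modifier "quarry harbor solstice otter".
Within "quarry harbor solstice otter", the head is "otter" (specifically "harbor solstice otter") and the modifier is "quarry".
Within "harbor solstice otter", the head is "otter" (specifically "solstice otter") and the modifier is "harbor".
Within "solstice otter", the head is "otter" and the modifier is "solstice".
Putting it together: [[quarry [harbor [solstice otter]]] knife].

[[quarry [harbor [solstice otter]]] knife]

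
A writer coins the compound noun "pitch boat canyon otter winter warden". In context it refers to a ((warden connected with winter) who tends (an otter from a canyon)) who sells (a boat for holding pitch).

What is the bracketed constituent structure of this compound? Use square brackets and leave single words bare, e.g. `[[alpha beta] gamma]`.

[[pitch boat] [[canyon otter] [winter warden]]]

At the top level: head "warden" (specifically "canyon otter winter warden"); modifier "pitch boat".
Inside "pitch boat": head "boat", modifier "pitch".
Inside "canyon otter winter warden": head "warden" (specifically "winter warden"), modifier "canyon otter".
Inside "canyon otter": head "otter", modifier "canyon".
Inside "winter warden": head "warden", modifier "winter".
Assembled: [[pitch boat] [[canyon otter] [winter warden]]].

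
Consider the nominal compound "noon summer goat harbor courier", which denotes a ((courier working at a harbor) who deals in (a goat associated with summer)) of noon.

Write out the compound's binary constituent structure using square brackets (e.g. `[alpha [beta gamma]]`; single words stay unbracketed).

[noon [[summer goat] [harbor courier]]]

At the top level: head "courier" (specifically "summer goat harbor courier"); modifier "noon".
Inside "summer goat harbor courier": head "courier" (specifically "harbor courier"), modifier "summer goat".
Inside "summer goat": head "goat", modifier "summer".
Inside "harbor courier": head "courier", modifier "harbor".
Putting it together: [noon [[summer goat] [harbor courier]]].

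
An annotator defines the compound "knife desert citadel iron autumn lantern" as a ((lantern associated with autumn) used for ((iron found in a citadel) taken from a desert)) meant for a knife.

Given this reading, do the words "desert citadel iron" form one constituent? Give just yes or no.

The paraphrase groups the words so that "desert citadel iron" is one unit: it corresponds to a single parenthesized sub-phrase.
The full structure is [knife [[desert [citadel iron]] [autumn lantern]]], in which [desert citadel iron] is a constituent.

yes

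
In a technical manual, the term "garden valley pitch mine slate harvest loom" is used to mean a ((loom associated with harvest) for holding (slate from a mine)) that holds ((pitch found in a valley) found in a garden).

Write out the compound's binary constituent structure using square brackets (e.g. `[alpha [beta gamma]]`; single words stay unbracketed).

At the top level: head "loom" (specifically "mine slate harvest loom"); modifier "garden valley pitch".
Within "garden valley pitch", the head is "pitch" (specifically "valley pitch") and the modifier is "garden".
Within "valley pitch", the head is "pitch" and the modifier is "valley".
Within "mine slate harvest loom", the head is "loom" (specifically "harvest loom") and the modifier is "mine slate".
Within "mine slate", the head is "slate" and the modifier is "mine".
Within "harvest loom", the head is "loom" and the modifier is "harvest".
Putting it together: [[garden [valley pitch]] [[mine slate] [harvest loom]]].

[[garden [valley pitch]] [[mine slate] [harvest loom]]]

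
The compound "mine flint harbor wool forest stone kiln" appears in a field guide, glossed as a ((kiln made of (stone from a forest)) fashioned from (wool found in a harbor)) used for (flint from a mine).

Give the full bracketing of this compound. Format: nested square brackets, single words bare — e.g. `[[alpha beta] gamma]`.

Whole compound: head "kiln" (specifically "harbor wool forest stone kiln"), modifier "mine flint".
Within "mine flint", the head is "flint" and the modifier is "mine".
Within "harbor wool forest stone kiln", the head is "kiln" (specifically "forest stone kiln") and the modifier is "harbor wool".
Within "harbor wool", the head is "wool" and the modifier is "harbor".
Within "forest stone kiln", the head is "kiln" and the modifier is "forest stone".
Within "forest stone", the head is "stone" and the modifier is "forest".
Putting it together: [[mine flint] [[harbor wool] [[forest stone] kiln]]].

[[mine flint] [[harbor wool] [[forest stone] kiln]]]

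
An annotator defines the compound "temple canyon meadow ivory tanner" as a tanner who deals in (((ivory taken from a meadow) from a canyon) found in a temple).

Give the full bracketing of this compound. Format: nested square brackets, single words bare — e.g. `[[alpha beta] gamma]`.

Overall it is a kind of tanner; the modifier is "temple canyon meadow ivory".
Inside "temple canyon meadow ivory": head "ivory" (specifically "canyon meadow ivory"), modifier "temple".
Inside "canyon meadow ivory": head "ivory" (specifically "meadow ivory"), modifier "canyon".
Inside "meadow ivory": head "ivory", modifier "meadow".
Assembled: [[temple [canyon [meadow ivory]]] tanner].

[[temple [canyon [meadow ivory]]] tanner]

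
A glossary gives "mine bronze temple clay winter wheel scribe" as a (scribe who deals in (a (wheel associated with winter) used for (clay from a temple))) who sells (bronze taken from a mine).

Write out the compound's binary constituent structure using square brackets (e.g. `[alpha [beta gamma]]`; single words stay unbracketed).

The outermost head in the paraphrase is "scribe" (specifically "temple clay winter wheel scribe"), modified by "mine bronze".
"mine bronze" → head "bronze", modifier "mine".
"temple clay winter wheel scribe" → head "scribe", modifier "temple clay winter wheel".
"temple clay winter wheel" → head "wheel" (specifically "winter wheel"), modifier "temple clay".
"temple clay" → head "clay", modifier "temple".
"winter wheel" → head "wheel", modifier "winter".
Putting it together: [[mine bronze] [[[temple clay] [winter wheel]] scribe]].

[[mine bronze] [[[temple clay] [winter wheel]] scribe]]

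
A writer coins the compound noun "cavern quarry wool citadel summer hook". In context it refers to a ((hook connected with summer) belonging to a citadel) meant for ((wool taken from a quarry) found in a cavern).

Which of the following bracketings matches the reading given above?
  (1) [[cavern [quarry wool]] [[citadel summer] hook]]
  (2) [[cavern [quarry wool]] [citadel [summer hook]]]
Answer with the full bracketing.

The paraphrase's head is the "hook" part ("citadel summer hook"); its modifier is "cavern quarry wool".
That top-level split, carried through the inner groups, gives [[cavern [quarry wool]] [citadel [summer hook]]].

[[cavern [quarry wool]] [citadel [summer hook]]]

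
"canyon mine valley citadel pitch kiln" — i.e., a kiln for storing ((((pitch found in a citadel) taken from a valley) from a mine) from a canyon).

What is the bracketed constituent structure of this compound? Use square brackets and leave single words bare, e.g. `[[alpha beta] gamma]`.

[[canyon [mine [valley [citadel pitch]]]] kiln]

The outermost head in the paraphrase is "kiln", modified by "canyon mine valley citadel pitch".
Inside "canyon mine valley citadel pitch": head "pitch" (specifically "mine valley citadel pitch"), modifier "canyon".
Inside "mine valley citadel pitch": head "pitch" (specifically "valley citadel pitch"), modifier "mine".
Inside "valley citadel pitch": head "pitch" (specifically "citadel pitch"), modifier "valley".
Inside "citadel pitch": head "pitch", modifier "citadel".
Assembled: [[canyon [mine [valley [citadel pitch]]]] kiln].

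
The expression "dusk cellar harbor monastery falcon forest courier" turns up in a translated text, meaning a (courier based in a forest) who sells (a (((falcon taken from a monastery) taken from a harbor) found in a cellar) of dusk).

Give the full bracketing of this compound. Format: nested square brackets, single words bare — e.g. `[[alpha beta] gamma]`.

[[dusk [cellar [harbor [monastery falcon]]]] [forest courier]]

At the top level: head "courier" (specifically "forest courier"); modifier "dusk cellar harbor monastery falcon".
Inside "dusk cellar harbor monastery falcon": head "falcon" (specifically "cellar harbor monastery falcon"), modifier "dusk".
Inside "cellar harbor monastery falcon": head "falcon" (specifically "harbor monastery falcon"), modifier "cellar".
Inside "harbor monastery falcon": head "falcon" (specifically "monastery falcon"), modifier "harbor".
Inside "monastery falcon": head "falcon", modifier "monastery".
Inside "forest courier": head "courier", modifier "forest".
Putting it together: [[dusk [cellar [harbor [monastery falcon]]]] [forest courier]].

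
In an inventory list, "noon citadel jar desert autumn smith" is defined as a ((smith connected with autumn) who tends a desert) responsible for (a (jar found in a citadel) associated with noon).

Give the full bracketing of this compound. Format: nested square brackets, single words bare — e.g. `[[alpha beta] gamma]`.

The outermost head in the paraphrase is "smith" (specifically "desert autumn smith"), modified by "noon citadel jar".
"noon citadel jar" → head "jar" (specifically "citadel jar"), modifier "noon".
"citadel jar" → head "jar", modifier "citadel".
"desert autumn smith" → head "smith" (specifically "autumn smith"), modifier "desert".
"autumn smith" → head "smith", modifier "autumn".
Putting it together: [[noon [citadel jar]] [desert [autumn smith]]].

[[noon [citadel jar]] [desert [autumn smith]]]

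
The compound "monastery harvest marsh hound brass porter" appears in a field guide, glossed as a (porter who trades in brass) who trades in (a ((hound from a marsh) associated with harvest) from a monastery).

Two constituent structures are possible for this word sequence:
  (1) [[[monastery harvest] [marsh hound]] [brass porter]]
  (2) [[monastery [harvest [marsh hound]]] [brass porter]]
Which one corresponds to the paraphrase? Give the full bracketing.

[[monastery [harvest [marsh hound]]] [brass porter]]

The paraphrase's head is the "porter" part ("brass porter"); its modifier is "monastery harvest marsh hound".
That top-level split, carried through the inner groups, gives [[monastery [harvest [marsh hound]]] [brass porter]].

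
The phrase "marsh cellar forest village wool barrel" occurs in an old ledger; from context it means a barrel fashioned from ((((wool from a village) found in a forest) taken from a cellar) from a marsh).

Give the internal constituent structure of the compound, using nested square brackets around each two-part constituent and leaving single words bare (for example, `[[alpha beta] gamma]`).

The outermost head in the paraphrase is "barrel", modified by "marsh cellar forest village wool".
"marsh cellar forest village wool" → head "wool" (specifically "cellar forest village wool"), modifier "marsh".
"cellar forest village wool" → head "wool" (specifically "forest village wool"), modifier "cellar".
"forest village wool" → head "wool" (specifically "village wool"), modifier "forest".
"village wool" → head "wool", modifier "village".
So the structure is [[marsh [cellar [forest [village wool]]]] barrel].

[[marsh [cellar [forest [village wool]]]] barrel]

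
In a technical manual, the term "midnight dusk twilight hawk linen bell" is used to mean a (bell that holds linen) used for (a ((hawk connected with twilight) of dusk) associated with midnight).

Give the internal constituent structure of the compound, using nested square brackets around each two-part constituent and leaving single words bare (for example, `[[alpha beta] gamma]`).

[[midnight [dusk [twilight hawk]]] [linen bell]]

Overall it is a kind of bell (specifically "linen bell"); the modifier is "midnight dusk twilight hawk".
Within "midnight dusk twilight hawk", the head is "hawk" (specifically "dusk twilight hawk") and the modifier is "midnight".
Within "dusk twilight hawk", the head is "hawk" (specifically "twilight hawk") and the modifier is "dusk".
Within "twilight hawk", the head is "hawk" and the modifier is "twilight".
Within "linen bell", the head is "bell" and the modifier is "linen".
Putting it together: [[midnight [dusk [twilight hawk]]] [linen bell]].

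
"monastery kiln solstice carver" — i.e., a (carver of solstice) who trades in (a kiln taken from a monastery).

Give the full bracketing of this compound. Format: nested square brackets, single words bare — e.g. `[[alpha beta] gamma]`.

The outermost head in the paraphrase is "carver" (specifically "solstice carver"), modified by "monastery kiln".
"monastery kiln" → head "kiln", modifier "monastery".
"solstice carver" → head "carver", modifier "solstice".
Putting it together: [[monastery kiln] [solstice carver]].

[[monastery kiln] [solstice carver]]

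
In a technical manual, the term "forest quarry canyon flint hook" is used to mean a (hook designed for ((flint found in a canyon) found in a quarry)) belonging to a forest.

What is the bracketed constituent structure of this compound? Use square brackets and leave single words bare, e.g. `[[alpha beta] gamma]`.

[forest [[quarry [canyon flint]] hook]]

At the top level: head "hook" (specifically "quarry canyon flint hook"); modifier "forest".
Within "quarry canyon flint hook", the head is "hook" and the modifier is "quarry canyon flint".
Within "quarry canyon flint", the head is "flint" (specifically "canyon flint") and the modifier is "quarry".
Within "canyon flint", the head is "flint" and the modifier is "canyon".
Assembled: [forest [[quarry [canyon flint]] hook]].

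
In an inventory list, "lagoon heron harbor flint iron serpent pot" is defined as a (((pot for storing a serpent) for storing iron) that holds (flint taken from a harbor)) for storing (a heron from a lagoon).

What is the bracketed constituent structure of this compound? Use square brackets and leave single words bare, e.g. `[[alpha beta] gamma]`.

[[lagoon heron] [[harbor flint] [iron [serpent pot]]]]

Overall it is a kind of pot (specifically "harbor flint iron serpent pot"); the modifier is "lagoon heron".
Within "lagoon heron", the head is "heron" and the modifier is "lagoon".
Within "harbor flint iron serpent pot", the head is "pot" (specifically "iron serpent pot") and the modifier is "harbor flint".
Within "harbor flint", the head is "flint" and the modifier is "harbor".
Within "iron serpent pot", the head is "pot" (specifically "serpent pot") and the modifier is "iron".
Within "serpent pot", the head is "pot" and the modifier is "serpent".
So the structure is [[lagoon heron] [[harbor flint] [iron [serpent pot]]]].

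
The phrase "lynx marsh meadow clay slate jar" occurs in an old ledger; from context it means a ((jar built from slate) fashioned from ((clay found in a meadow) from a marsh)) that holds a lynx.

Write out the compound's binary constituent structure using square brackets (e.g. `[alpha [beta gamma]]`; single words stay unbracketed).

Overall it is a kind of jar (specifically "marsh meadow clay slate jar"); the modifier is "lynx".
Inside "marsh meadow clay slate jar": head "jar" (specifically "slate jar"), modifier "marsh meadow clay".
Inside "marsh meadow clay": head "clay" (specifically "meadow clay"), modifier "marsh".
Inside "meadow clay": head "clay", modifier "meadow".
Inside "slate jar": head "jar", modifier "slate".
So the structure is [lynx [[marsh [meadow clay]] [slate jar]]].

[lynx [[marsh [meadow clay]] [slate jar]]]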